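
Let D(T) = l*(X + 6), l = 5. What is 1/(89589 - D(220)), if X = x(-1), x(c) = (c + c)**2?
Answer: 1/89539 ≈ 1.1168e-5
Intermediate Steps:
x(c) = 4*c**2 (x(c) = (2*c)**2 = 4*c**2)
X = 4 (X = 4*(-1)**2 = 4*1 = 4)
D(T) = 50 (D(T) = 5*(4 + 6) = 5*10 = 50)
1/(89589 - D(220)) = 1/(89589 - 1*50) = 1/(89589 - 50) = 1/89539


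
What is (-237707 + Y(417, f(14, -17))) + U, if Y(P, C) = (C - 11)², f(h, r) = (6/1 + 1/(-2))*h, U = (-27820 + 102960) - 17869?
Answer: -176080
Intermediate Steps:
U = 57271 (U = 75140 - 17869 = 57271)
f(h, r) = 11*h/2 (f(h, r) = (6*1 + 1*(-½))*h = (6 - ½)*h = 11*h/2)
Y(P, C) = (-11 + C)²
(-237707 + Y(417, f(14, -17))) + U = (-237707 + (-11 + (11/2)*14)²) + 57271 = (-237707 + (-11 + 77)²) + 57271 = (-237707 + 66²) + 57271 = (-237707 + 4356) + 57271 = -233351 + 57271 = -176080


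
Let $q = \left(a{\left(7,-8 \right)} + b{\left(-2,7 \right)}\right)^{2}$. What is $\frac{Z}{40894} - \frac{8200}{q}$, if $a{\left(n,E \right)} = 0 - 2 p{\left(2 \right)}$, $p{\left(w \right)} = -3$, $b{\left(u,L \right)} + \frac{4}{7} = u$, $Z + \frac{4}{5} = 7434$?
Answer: $- \frac{5133414899}{7360920} \approx -697.39$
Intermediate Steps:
$Z = \frac{37166}{5}$ ($Z = - \frac{4}{5} + 7434 = \frac{37166}{5} \approx 7433.2$)
$b{\left(u,L \right)} = - \frac{4}{7} + u$
$a{\left(n,E \right)} = 6$ ($a{\left(n,E \right)} = 0 - -6 = 0 + 6 = 6$)
$q = \frac{576}{49}$ ($q = \left(6 - \frac{18}{7}\right)^{2} = \left(\frac{24}{7}\right)^{2} = \frac{576}{49} \approx 11.755$)
$\frac{Z}{40894} - \frac{8200}{q} = \frac{37166}{5 \cdot 40894} - \frac{8200}{\frac{576}{49}} = \frac{37166}{5} \cdot \frac{1}{40894} - \frac{50225}{72} = \frac{18583}{102235} - \frac{50225}{72} = - \frac{5133414899}{7360920}$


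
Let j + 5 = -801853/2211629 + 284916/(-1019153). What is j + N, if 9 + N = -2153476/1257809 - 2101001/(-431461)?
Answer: -2006918372023239213173294/174747055588977429361559 ≈ -11.485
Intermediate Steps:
j = -12717281029858/2253988330237 (j = -5 + (-801853/2211629 + 284916/(-1019153)) = -5 + (-801853*1/2211629 + 284916*(-1/1019153)) = -5 + (-801853/2211629 - 284916/1019153) = -5 - 1447339378673/2253988330237 = -12717281029858/2253988330237 ≈ -5.6421)
N = -3170742702168/542695528949 (N = -9 + (-2153476/1257809 - 2101001/(-431461)) = -9 + (-2153476*1/1257809 - 2101001*(-1/431461)) = -9 + (-2153476/1257809 + 2101001/431461) = -9 + 1713517058373/542695528949 = -3170742702168/542695528949 ≈ -5.8426)
j + N = -12717281029858/2253988330237 - 3170742702168/542695528949 = -2006918372023239213173294/174747055588977429361559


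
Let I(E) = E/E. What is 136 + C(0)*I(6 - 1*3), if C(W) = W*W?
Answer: 136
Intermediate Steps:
I(E) = 1
C(W) = W²
136 + C(0)*I(6 - 1*3) = 136 + 0²*1 = 136 + 0*1 = 136 + 0 = 136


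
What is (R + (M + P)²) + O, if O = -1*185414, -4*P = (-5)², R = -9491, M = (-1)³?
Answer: -3117639/16 ≈ -1.9485e+5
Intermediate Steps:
M = -1
P = -25/4 (P = -¼*(-5)² = -¼*25 = -25/4 ≈ -6.2500)
O = -185414
(R + (M + P)²) + O = (-9491 + (-1 - 25/4)²) - 185414 = (-9491 + (-29/4)²) - 185414 = (-9491 + 841/16) - 185414 = -151015/16 - 185414 = -3117639/16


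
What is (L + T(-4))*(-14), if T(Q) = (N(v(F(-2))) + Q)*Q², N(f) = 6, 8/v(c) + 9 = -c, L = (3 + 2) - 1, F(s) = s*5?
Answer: -504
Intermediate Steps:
F(s) = 5*s
L = 4 (L = 5 - 1 = 4)
v(c) = 8/(-9 - c)
T(Q) = Q²*(6 + Q) (T(Q) = (6 + Q)*Q² = Q²*(6 + Q))
(L + T(-4))*(-14) = (4 + (-4)²*(6 - 4))*(-14) = (4 + 16*2)*(-14) = (4 + 32)*(-14) = 36*(-14) = -504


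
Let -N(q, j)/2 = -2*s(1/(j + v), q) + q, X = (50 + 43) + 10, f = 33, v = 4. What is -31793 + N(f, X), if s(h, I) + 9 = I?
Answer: -31763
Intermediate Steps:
X = 103 (X = 93 + 10 = 103)
s(h, I) = -9 + I
N(q, j) = -36 + 2*q (N(q, j) = -2*(-2*(-9 + q) + q) = -2*((18 - 2*q) + q) = -2*(18 - q) = -36 + 2*q)
-31793 + N(f, X) = -31793 + (-36 + 2*33) = -31793 + (-36 + 66) = -31793 + 30 = -31763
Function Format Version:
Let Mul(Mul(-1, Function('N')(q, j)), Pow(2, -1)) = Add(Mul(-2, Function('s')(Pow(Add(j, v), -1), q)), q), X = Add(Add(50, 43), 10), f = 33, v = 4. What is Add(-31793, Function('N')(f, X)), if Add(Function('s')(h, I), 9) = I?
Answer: -31763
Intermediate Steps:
X = 103 (X = Add(93, 10) = 103)
Function('s')(h, I) = Add(-9, I)
Function('N')(q, j) = Add(-36, Mul(2, q)) (Function('N')(q, j) = Mul(-2, Add(Mul(-2, Add(-9, q)), q)) = Mul(-2, Add(Add(18, Mul(-2, q)), q)) = Mul(-2, Add(18, Mul(-1, q))) = Add(-36, Mul(2, q)))
Add(-31793, Function('N')(f, X)) = Add(-31793, Add(-36, Mul(2, 33))) = Add(-31793, Add(-36, 66)) = Add(-31793, 30) = -31763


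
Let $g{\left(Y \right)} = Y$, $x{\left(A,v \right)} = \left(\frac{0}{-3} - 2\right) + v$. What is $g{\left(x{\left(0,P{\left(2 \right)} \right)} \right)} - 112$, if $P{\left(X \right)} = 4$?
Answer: $-110$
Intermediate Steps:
$x{\left(A,v \right)} = -2 + v$ ($x{\left(A,v \right)} = \left(0 \left(- \frac{1}{3}\right) - 2\right) + v = \left(0 - 2\right) + v = -2 + v$)
$g{\left(x{\left(0,P{\left(2 \right)} \right)} \right)} - 112 = \left(-2 + 4\right) - 112 = 2 - 112 = -110$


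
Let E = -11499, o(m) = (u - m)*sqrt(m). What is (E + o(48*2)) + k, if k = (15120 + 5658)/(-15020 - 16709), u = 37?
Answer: -364872549/31729 - 236*sqrt(6) ≈ -12078.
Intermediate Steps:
o(m) = sqrt(m)*(37 - m) (o(m) = (37 - m)*sqrt(m) = sqrt(m)*(37 - m))
k = -20778/31729 (k = 20778/(-31729) = 20778*(-1/31729) = -20778/31729 ≈ -0.65486)
(E + o(48*2)) + k = (-11499 + sqrt(48*2)*(37 - 48*2)) - 20778/31729 = (-11499 + sqrt(96)*(37 - 1*96)) - 20778/31729 = (-11499 + (4*sqrt(6))*(37 - 96)) - 20778/31729 = (-11499 + (4*sqrt(6))*(-59)) - 20778/31729 = (-11499 - 236*sqrt(6)) - 20778/31729 = -364872549/31729 - 236*sqrt(6)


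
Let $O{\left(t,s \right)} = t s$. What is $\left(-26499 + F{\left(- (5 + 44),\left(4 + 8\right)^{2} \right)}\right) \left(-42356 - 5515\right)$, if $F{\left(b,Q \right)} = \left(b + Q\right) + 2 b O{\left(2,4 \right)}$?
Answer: $1301516748$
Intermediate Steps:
$O{\left(t,s \right)} = s t$
$F{\left(b,Q \right)} = Q + 17 b$ ($F{\left(b,Q \right)} = \left(b + Q\right) + 2 b 4 \cdot 2 = \left(Q + b\right) + 2 b 8 = \left(Q + b\right) + 16 b = Q + 17 b$)
$\left(-26499 + F{\left(- (5 + 44),\left(4 + 8\right)^{2} \right)}\right) \left(-42356 - 5515\right) = \left(-26499 + \left(\left(4 + 8\right)^{2} + 17 \left(- (5 + 44)\right)\right)\right) \left(-42356 - 5515\right) = \left(-26499 + \left(12^{2} + 17 \left(\left(-1\right) 49\right)\right)\right) \left(-47871\right) = \left(-26499 + \left(144 + 17 \left(-49\right)\right)\right) \left(-47871\right) = \left(-26499 + \left(144 - 833\right)\right) \left(-47871\right) = \left(-26499 - 689\right) \left(-47871\right) = \left(-27188\right) \left(-47871\right) = 1301516748$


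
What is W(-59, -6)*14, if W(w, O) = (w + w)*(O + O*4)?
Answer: 49560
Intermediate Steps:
W(w, O) = 10*O*w (W(w, O) = (2*w)*(O + 4*O) = (2*w)*(5*O) = 10*O*w)
W(-59, -6)*14 = (10*(-6)*(-59))*14 = 3540*14 = 49560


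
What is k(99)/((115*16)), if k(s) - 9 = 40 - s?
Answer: -5/184 ≈ -0.027174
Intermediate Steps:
k(s) = 49 - s (k(s) = 9 + (40 - s) = 49 - s)
k(99)/((115*16)) = (49 - 1*99)/((115*16)) = (49 - 99)/1840 = -50*1/1840 = -5/184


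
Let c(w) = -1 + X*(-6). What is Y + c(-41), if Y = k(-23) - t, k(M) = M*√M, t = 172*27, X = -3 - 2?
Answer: -4615 - 23*I*√23 ≈ -4615.0 - 110.3*I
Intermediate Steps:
X = -5
t = 4644
k(M) = M^(3/2)
c(w) = 29 (c(w) = -1 - 5*(-6) = -1 + 30 = 29)
Y = -4644 - 23*I*√23 (Y = (-23)^(3/2) - 1*4644 = -23*I*√23 - 4644 = -4644 - 23*I*√23 ≈ -4644.0 - 110.3*I)
Y + c(-41) = (-4644 - 23*I*√23) + 29 = -4615 - 23*I*√23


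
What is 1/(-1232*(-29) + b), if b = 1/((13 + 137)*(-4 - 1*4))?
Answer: 1200/42873599 ≈ 2.7989e-5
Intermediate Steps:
b = -1/1200 (b = 1/(150*(-4 - 4)) = 1/(150*(-8)) = 1/(-1200) = -1/1200 ≈ -0.00083333)
1/(-1232*(-29) + b) = 1/(-1232*(-29) - 1/1200) = 1/(35728 - 1/1200) = 1/(42873599/1200) = 1200/42873599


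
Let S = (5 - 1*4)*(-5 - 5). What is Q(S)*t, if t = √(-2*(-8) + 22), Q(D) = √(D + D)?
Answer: 2*I*√190 ≈ 27.568*I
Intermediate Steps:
S = -10 (S = (5 - 4)*(-10) = 1*(-10) = -10)
Q(D) = √2*√D (Q(D) = √(2*D) = √2*√D)
t = √38 (t = √(16 + 22) = √38 ≈ 6.1644)
Q(S)*t = (√2*√(-10))*√38 = (√2*(I*√10))*√38 = (2*I*√5)*√38 = 2*I*√190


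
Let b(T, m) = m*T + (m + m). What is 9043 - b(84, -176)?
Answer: 24179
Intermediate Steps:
b(T, m) = 2*m + T*m (b(T, m) = T*m + 2*m = 2*m + T*m)
9043 - b(84, -176) = 9043 - (-176)*(2 + 84) = 9043 - (-176)*86 = 9043 - 1*(-15136) = 9043 + 15136 = 24179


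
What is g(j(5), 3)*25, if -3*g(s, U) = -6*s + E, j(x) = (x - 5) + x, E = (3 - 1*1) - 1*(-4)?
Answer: 200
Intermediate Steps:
E = 6 (E = (3 - 1) + 4 = 2 + 4 = 6)
j(x) = -5 + 2*x (j(x) = (-5 + x) + x = -5 + 2*x)
g(s, U) = -2 + 2*s (g(s, U) = -(-6*s + 6)/3 = -(6 - 6*s)/3 = -2 + 2*s)
g(j(5), 3)*25 = (-2 + 2*(-5 + 2*5))*25 = (-2 + 2*(-5 + 10))*25 = (-2 + 2*5)*25 = (-2 + 10)*25 = 8*25 = 200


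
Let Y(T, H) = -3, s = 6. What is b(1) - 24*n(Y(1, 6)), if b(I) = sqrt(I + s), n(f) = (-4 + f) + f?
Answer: 240 + sqrt(7) ≈ 242.65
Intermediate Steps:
n(f) = -4 + 2*f
b(I) = sqrt(6 + I) (b(I) = sqrt(I + 6) = sqrt(6 + I))
b(1) - 24*n(Y(1, 6)) = sqrt(6 + 1) - 24*(-4 + 2*(-3)) = sqrt(7) - 24*(-4 - 6) = sqrt(7) - 24*(-10) = sqrt(7) + 240 = 240 + sqrt(7)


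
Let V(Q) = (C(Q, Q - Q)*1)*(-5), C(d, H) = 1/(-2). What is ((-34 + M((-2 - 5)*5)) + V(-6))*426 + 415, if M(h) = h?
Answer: -27914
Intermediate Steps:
C(d, H) = -½
V(Q) = 5/2 (V(Q) = -½*1*(-5) = -½*(-5) = 5/2)
((-34 + M((-2 - 5)*5)) + V(-6))*426 + 415 = ((-34 + (-2 - 5)*5) + 5/2)*426 + 415 = ((-34 - 7*5) + 5/2)*426 + 415 = ((-34 - 35) + 5/2)*426 + 415 = (-69 + 5/2)*426 + 415 = -133/2*426 + 415 = -28329 + 415 = -27914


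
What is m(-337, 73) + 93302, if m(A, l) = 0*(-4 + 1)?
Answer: 93302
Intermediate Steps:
m(A, l) = 0 (m(A, l) = 0*(-3) = 0)
m(-337, 73) + 93302 = 0 + 93302 = 93302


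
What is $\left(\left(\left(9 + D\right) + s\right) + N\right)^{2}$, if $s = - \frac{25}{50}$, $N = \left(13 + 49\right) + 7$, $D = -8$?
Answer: $\frac{19321}{4} \approx 4830.3$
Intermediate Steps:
$N = 69$ ($N = 62 + 7 = 69$)
$s = - \frac{1}{2}$ ($s = \left(-25\right) \frac{1}{50} = - \frac{1}{2} \approx -0.5$)
$\left(\left(\left(9 + D\right) + s\right) + N\right)^{2} = \left(\left(\left(9 - 8\right) - \frac{1}{2}\right) + 69\right)^{2} = \left(\left(1 - \frac{1}{2}\right) + 69\right)^{2} = \left(\frac{1}{2} + 69\right)^{2} = \left(\frac{139}{2}\right)^{2} = \frac{19321}{4}$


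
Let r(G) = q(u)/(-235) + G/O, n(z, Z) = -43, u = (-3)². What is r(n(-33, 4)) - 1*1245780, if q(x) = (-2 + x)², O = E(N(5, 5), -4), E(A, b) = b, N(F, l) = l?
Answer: -1171023291/940 ≈ -1.2458e+6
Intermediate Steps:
u = 9
O = -4
r(G) = -49/235 - G/4 (r(G) = (-2 + 9)²/(-235) + G/(-4) = 7²*(-1/235) + G*(-¼) = 49*(-1/235) - G/4 = -49/235 - G/4)
r(n(-33, 4)) - 1*1245780 = (-49/235 - ¼*(-43)) - 1*1245780 = (-49/235 + 43/4) - 1245780 = 9909/940 - 1245780 = -1171023291/940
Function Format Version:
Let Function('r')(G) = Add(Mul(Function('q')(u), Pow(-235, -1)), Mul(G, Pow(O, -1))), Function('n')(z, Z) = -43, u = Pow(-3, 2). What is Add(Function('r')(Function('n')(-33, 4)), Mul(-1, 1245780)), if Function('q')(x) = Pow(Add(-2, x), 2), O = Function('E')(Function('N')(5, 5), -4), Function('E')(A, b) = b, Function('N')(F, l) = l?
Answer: Rational(-1171023291, 940) ≈ -1.2458e+6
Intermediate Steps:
u = 9
O = -4
Function('r')(G) = Add(Rational(-49, 235), Mul(Rational(-1, 4), G)) (Function('r')(G) = Add(Mul(Pow(Add(-2, 9), 2), Pow(-235, -1)), Mul(G, Pow(-4, -1))) = Add(Mul(Pow(7, 2), Rational(-1, 235)), Mul(G, Rational(-1, 4))) = Add(Mul(49, Rational(-1, 235)), Mul(Rational(-1, 4), G)) = Add(Rational(-49, 235), Mul(Rational(-1, 4), G)))
Add(Function('r')(Function('n')(-33, 4)), Mul(-1, 1245780)) = Add(Add(Rational(-49, 235), Mul(Rational(-1, 4), -43)), Mul(-1, 1245780)) = Add(Add(Rational(-49, 235), Rational(43, 4)), -1245780) = Add(Rational(9909, 940), -1245780) = Rational(-1171023291, 940)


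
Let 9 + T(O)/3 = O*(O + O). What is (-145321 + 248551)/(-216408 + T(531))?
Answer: 34410/491777 ≈ 0.069971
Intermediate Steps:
T(O) = -27 + 6*O² (T(O) = -27 + 3*(O*(O + O)) = -27 + 3*(O*(2*O)) = -27 + 3*(2*O²) = -27 + 6*O²)
(-145321 + 248551)/(-216408 + T(531)) = (-145321 + 248551)/(-216408 + (-27 + 6*531²)) = 103230/(-216408 + (-27 + 6*281961)) = 103230/(-216408 + (-27 + 1691766)) = 103230/(-216408 + 1691739) = 103230/1475331 = 103230*(1/1475331) = 34410/491777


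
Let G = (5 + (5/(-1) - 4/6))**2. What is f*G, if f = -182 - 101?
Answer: -1132/9 ≈ -125.78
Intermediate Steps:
f = -283
G = 4/9 (G = (5 + (5*(-1) - 4*1/6))**2 = (5 + (-5 - 2/3))**2 = (5 - 17/3)**2 = (-2/3)**2 = 4/9 ≈ 0.44444)
f*G = -283*4/9 = -1132/9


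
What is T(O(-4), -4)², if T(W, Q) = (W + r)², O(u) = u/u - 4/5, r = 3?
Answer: 65536/625 ≈ 104.86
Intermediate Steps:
O(u) = ⅕ (O(u) = 1 - 4*⅕ = 1 - ⅘ = ⅕)
T(W, Q) = (3 + W)² (T(W, Q) = (W + 3)² = (3 + W)²)
T(O(-4), -4)² = ((3 + ⅕)²)² = ((16/5)²)² = (256/25)² = 65536/625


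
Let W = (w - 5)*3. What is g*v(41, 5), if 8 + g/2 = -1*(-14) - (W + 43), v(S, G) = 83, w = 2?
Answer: -4648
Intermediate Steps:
W = -9 (W = (2 - 5)*3 = -3*3 = -9)
g = -56 (g = -16 + 2*(-1*(-14) - (-9 + 43)) = -16 + 2*(14 - 1*34) = -16 + 2*(14 - 34) = -16 + 2*(-20) = -16 - 40 = -56)
g*v(41, 5) = -56*83 = -4648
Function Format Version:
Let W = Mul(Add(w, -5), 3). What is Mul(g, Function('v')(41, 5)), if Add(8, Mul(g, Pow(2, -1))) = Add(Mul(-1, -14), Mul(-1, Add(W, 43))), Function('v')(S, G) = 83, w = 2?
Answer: -4648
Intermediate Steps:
W = -9 (W = Mul(Add(2, -5), 3) = Mul(-3, 3) = -9)
g = -56 (g = Add(-16, Mul(2, Add(Mul(-1, -14), Mul(-1, Add(-9, 43))))) = Add(-16, Mul(2, Add(14, Mul(-1, 34)))) = Add(-16, Mul(2, Add(14, -34))) = Add(-16, Mul(2, -20)) = Add(-16, -40) = -56)
Mul(g, Function('v')(41, 5)) = Mul(-56, 83) = -4648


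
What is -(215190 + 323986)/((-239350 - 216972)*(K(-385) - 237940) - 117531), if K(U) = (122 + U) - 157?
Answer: -539176/108768794389 ≈ -4.9571e-6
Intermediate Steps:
K(U) = -35 + U
-(215190 + 323986)/((-239350 - 216972)*(K(-385) - 237940) - 117531) = -(215190 + 323986)/((-239350 - 216972)*((-35 - 385) - 237940) - 117531) = -539176/(-456322*(-420 - 237940) - 117531) = -539176/(-456322*(-238360) - 117531) = -539176/(108768911920 - 117531) = -539176/108768794389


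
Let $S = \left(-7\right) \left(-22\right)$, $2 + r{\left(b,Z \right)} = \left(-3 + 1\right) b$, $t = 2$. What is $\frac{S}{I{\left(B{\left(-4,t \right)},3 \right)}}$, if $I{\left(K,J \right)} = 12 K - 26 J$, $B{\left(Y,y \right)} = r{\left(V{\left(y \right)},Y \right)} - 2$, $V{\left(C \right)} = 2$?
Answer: $- \frac{77}{87} \approx -0.88506$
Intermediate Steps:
$r{\left(b,Z \right)} = -2 - 2 b$ ($r{\left(b,Z \right)} = -2 + \left(-3 + 1\right) b = -2 - 2 b$)
$B{\left(Y,y \right)} = -8$ ($B{\left(Y,y \right)} = \left(-2 - 4\right) - 2 = -6 - 2 = -8$)
$S = 154$
$I{\left(K,J \right)} = - 26 J + 12 K$
$\frac{S}{I{\left(B{\left(-4,t \right)},3 \right)}} = \frac{154}{\left(-26\right) 3 + 12 \left(-8\right)} = \frac{154}{-78 - 96} = \frac{154}{-174} = 154 \left(- \frac{1}{174}\right) = - \frac{77}{87}$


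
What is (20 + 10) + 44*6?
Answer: 294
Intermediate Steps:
(20 + 10) + 44*6 = 30 + 264 = 294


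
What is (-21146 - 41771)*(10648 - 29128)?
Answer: 1162706160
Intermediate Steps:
(-21146 - 41771)*(10648 - 29128) = -62917*(-18480) = 1162706160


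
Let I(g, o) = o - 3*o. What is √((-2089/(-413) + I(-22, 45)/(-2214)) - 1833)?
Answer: I*√4716969338445/50799 ≈ 42.754*I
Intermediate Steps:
I(g, o) = -2*o
√((-2089/(-413) + I(-22, 45)/(-2214)) - 1833) = √((-2089/(-413) - 2*45/(-2214)) - 1833) = √((-2089*(-1/413) - 90*(-1/2214)) - 1833) = √((2089/413 + 5/123) - 1833) = √(259012/50799 - 1833) = √(-92855555/50799) = I*√4716969338445/50799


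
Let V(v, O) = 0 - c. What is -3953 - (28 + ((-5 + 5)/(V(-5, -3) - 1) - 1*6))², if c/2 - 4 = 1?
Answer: -4437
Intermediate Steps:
c = 10 (c = 8 + 2*1 = 8 + 2 = 10)
V(v, O) = -10 (V(v, O) = 0 - 1*10 = 0 - 10 = -10)
-3953 - (28 + ((-5 + 5)/(V(-5, -3) - 1) - 1*6))² = -3953 - (28 + ((-5 + 5)/(-10 - 1) - 1*6))² = -3953 - (28 + (0/(-11) - 6))² = -3953 - (28 + (0*(-1/11) - 6))² = -3953 - (28 + (0 - 6))² = -3953 - (28 - 6)² = -3953 - 1*22² = -3953 - 1*484 = -3953 - 484 = -4437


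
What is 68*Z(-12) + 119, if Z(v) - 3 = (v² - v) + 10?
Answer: 11611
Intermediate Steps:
Z(v) = 13 + v² - v (Z(v) = 3 + ((v² - v) + 10) = 3 + (10 + v² - v) = 13 + v² - v)
68*Z(-12) + 119 = 68*(13 + (-12)² - 1*(-12)) + 119 = 68*(13 + 144 + 12) + 119 = 68*169 + 119 = 11492 + 119 = 11611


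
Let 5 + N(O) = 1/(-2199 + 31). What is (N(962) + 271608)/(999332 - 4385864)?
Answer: -588835303/7342001376 ≈ -0.080201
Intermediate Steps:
N(O) = -10841/2168 (N(O) = -5 + 1/(-2199 + 31) = -5 + 1/(-2168) = -5 - 1/2168 = -10841/2168)
(N(962) + 271608)/(999332 - 4385864) = (-10841/2168 + 271608)/(999332 - 4385864) = (588835303/2168)/(-3386532) = (588835303/2168)*(-1/3386532) = -588835303/7342001376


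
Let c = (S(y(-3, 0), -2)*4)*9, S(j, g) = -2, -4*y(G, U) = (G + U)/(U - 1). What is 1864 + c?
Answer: 1792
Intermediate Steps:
y(G, U) = -(G + U)/(4*(-1 + U)) (y(G, U) = -(G + U)/(4*(U - 1)) = -(G + U)/(4*(-1 + U)))
c = -72 (c = -2*4*9 = -8*9 = -72)
1864 + c = 1864 - 72 = 1792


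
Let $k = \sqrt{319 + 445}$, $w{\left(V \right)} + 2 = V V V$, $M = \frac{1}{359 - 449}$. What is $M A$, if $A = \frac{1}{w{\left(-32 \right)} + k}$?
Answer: $\frac{3277}{9664849224} + \frac{\sqrt{191}}{48324246120} \approx 3.3935 \cdot 10^{-7}$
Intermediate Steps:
$M = - \frac{1}{90}$ ($M = \frac{1}{-90} = - \frac{1}{90} \approx -0.011111$)
$w{\left(V \right)} = -2 + V^{3}$ ($w{\left(V \right)} = -2 + V V V = -2 + V^{2} V = -2 + V^{3}$)
$k = 2 \sqrt{191}$ ($k = \sqrt{764} = 2 \sqrt{191} \approx 27.641$)
$A = \frac{1}{-32770 + 2 \sqrt{191}}$ ($A = \frac{1}{\left(-2 + \left(-32\right)^{3}\right) + 2 \sqrt{191}} = \frac{1}{\left(-2 - 32768\right) + 2 \sqrt{191}} = \frac{1}{-32770 + 2 \sqrt{191}} \approx -3.0542 \cdot 10^{-5}$)
$M A = - \frac{- \frac{16385}{536936068} - \frac{\sqrt{191}}{536936068}}{90} = \frac{3277}{9664849224} + \frac{\sqrt{191}}{48324246120}$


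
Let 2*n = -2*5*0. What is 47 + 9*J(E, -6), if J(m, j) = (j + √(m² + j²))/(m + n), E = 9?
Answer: 41 + 3*√13 ≈ 51.817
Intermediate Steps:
n = 0 (n = (-2*5*0)/2 = (-10*0)/2 = (½)*0 = 0)
J(m, j) = (j + √(j² + m²))/m (J(m, j) = (j + √(m² + j²))/(m + 0) = (j + √(j² + m²))/m)
47 + 9*J(E, -6) = 47 + 9*((-6 + √((-6)² + 9²))/9) = 47 + 9*((-6 + √(36 + 81))/9) = 47 + 9*((-6 + √117)/9) = 47 + 9*((-6 + 3*√13)/9) = 47 + 9*(-⅔ + √13/3) = 47 + (-6 + 3*√13) = 41 + 3*√13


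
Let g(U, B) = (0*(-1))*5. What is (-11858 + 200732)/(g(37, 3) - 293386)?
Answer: -94437/146693 ≈ -0.64377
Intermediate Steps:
g(U, B) = 0 (g(U, B) = 0*5 = 0)
(-11858 + 200732)/(g(37, 3) - 293386) = (-11858 + 200732)/(0 - 293386) = 188874/(-293386) = 188874*(-1/293386) = -94437/146693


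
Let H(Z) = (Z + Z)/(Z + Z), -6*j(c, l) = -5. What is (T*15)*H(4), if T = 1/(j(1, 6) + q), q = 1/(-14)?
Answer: 315/16 ≈ 19.688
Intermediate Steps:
j(c, l) = ⅚ (j(c, l) = -⅙*(-5) = ⅚)
q = -1/14 ≈ -0.071429
H(Z) = 1 (H(Z) = (2*Z)/((2*Z)) = (2*Z)*(1/(2*Z)) = 1)
T = 21/16 (T = 1/(⅚ - 1/14) = 1/(16/21) = 21/16 ≈ 1.3125)
(T*15)*H(4) = ((21/16)*15)*1 = (315/16)*1 = 315/16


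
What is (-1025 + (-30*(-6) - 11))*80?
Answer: -68480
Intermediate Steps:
(-1025 + (-30*(-6) - 11))*80 = (-1025 + (-10*(-18) - 11))*80 = (-1025 + (180 - 11))*80 = (-1025 + 169)*80 = -856*80 = -68480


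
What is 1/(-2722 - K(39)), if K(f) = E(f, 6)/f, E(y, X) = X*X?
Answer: -13/35398 ≈ -0.00036725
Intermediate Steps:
E(y, X) = X²
K(f) = 36/f (K(f) = 6²/f = 36/f)
1/(-2722 - K(39)) = 1/(-2722 - 36/39) = 1/(-2722 - 1*12/13) = 1/(-2722 - 12/13) = 1/(-35398/13) = -13/35398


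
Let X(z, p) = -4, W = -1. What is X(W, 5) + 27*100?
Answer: 2696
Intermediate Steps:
X(W, 5) + 27*100 = -4 + 27*100 = -4 + 2700 = 2696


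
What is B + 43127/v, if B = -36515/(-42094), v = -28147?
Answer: -112514319/169259974 ≈ -0.66474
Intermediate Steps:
B = 36515/42094 (B = -36515*(-1/42094) = 36515/42094 ≈ 0.86746)
B + 43127/v = 36515/42094 + 43127/(-28147) = 36515/42094 + 43127*(-1/28147) = 36515/42094 - 6161/4021 = -112514319/169259974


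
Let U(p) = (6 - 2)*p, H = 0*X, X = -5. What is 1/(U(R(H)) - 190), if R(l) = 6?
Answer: -1/166 ≈ -0.0060241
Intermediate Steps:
H = 0 (H = 0*(-5) = 0)
U(p) = 4*p
1/(U(R(H)) - 190) = 1/(4*6 - 190) = 1/(24 - 190) = 1/(-166) = -1/166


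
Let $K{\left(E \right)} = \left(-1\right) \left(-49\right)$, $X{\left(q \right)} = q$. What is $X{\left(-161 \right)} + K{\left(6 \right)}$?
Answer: $-112$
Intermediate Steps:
$K{\left(E \right)} = 49$
$X{\left(-161 \right)} + K{\left(6 \right)} = -161 + 49 = -112$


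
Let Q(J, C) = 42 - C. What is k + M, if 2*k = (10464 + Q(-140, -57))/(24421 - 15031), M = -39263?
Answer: -245782859/6260 ≈ -39262.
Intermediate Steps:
k = 3521/6260 (k = ((10464 + (42 - 1*(-57)))/(24421 - 15031))/2 = ((10464 + (42 + 57))/9390)/2 = ((10464 + 99)*(1/9390))/2 = (10563*(1/9390))/2 = (1/2)*(3521/3130) = 3521/6260 ≈ 0.56246)
k + M = 3521/6260 - 39263 = -245782859/6260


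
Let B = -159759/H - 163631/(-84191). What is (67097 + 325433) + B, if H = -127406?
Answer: 4210483220302535/10726438546 ≈ 3.9253e+5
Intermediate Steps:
B = 34297841155/10726438546 (B = -159759/(-127406) - 163631/(-84191) = -159759*(-1/127406) - 163631*(-1/84191) = 159759/127406 + 163631/84191 = 34297841155/10726438546 ≈ 3.1975)
(67097 + 325433) + B = (67097 + 325433) + 34297841155/10726438546 = 392530 + 34297841155/10726438546 = 4210483220302535/10726438546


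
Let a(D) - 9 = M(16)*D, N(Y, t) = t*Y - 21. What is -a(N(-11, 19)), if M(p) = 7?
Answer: 1601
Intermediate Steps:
N(Y, t) = -21 + Y*t (N(Y, t) = Y*t - 21 = -21 + Y*t)
a(D) = 9 + 7*D
-a(N(-11, 19)) = -(9 + 7*(-21 - 11*19)) = -(9 + 7*(-21 - 209)) = -(9 + 7*(-230)) = -(9 - 1610) = -1*(-1601) = 1601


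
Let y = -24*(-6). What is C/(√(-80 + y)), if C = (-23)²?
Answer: 529/8 ≈ 66.125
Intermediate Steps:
y = 144
C = 529
C/(√(-80 + y)) = 529/(√(-80 + 144)) = 529/(√64) = 529/8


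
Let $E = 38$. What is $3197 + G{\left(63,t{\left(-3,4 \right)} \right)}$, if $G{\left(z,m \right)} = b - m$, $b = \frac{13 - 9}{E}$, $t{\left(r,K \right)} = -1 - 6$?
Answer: $\frac{60878}{19} \approx 3204.1$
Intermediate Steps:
$t{\left(r,K \right)} = -7$ ($t{\left(r,K \right)} = -1 - 6 = -7$)
$b = \frac{2}{19}$ ($b = \frac{13 - 9}{38} = 4 \cdot \frac{1}{38} = \frac{2}{19} \approx 0.10526$)
$G{\left(z,m \right)} = \frac{2}{19} - m$
$3197 + G{\left(63,t{\left(-3,4 \right)} \right)} = 3197 + \left(\frac{2}{19} - -7\right) = 3197 + \left(\frac{2}{19} + 7\right) = 3197 + \frac{135}{19} = \frac{60878}{19}$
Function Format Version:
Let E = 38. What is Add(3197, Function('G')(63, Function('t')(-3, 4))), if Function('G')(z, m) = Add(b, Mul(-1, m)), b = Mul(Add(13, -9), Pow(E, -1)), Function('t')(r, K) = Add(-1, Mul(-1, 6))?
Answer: Rational(60878, 19) ≈ 3204.1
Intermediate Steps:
Function('t')(r, K) = -7 (Function('t')(r, K) = Add(-1, -6) = -7)
b = Rational(2, 19) (b = Mul(Add(13, -9), Pow(38, -1)) = Mul(4, Rational(1, 38)) = Rational(2, 19) ≈ 0.10526)
Function('G')(z, m) = Add(Rational(2, 19), Mul(-1, m))
Add(3197, Function('G')(63, Function('t')(-3, 4))) = Add(3197, Add(Rational(2, 19), Mul(-1, -7))) = Add(3197, Add(Rational(2, 19), 7)) = Add(3197, Rational(135, 19)) = Rational(60878, 19)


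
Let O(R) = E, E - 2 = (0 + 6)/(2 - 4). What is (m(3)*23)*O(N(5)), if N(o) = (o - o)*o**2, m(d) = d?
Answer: -69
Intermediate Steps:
E = -1 (E = 2 + (0 + 6)/(2 - 4) = 2 + 6/(-2) = 2 + 6*(-1/2) = 2 - 3 = -1)
N(o) = 0 (N(o) = 0*o**2 = 0)
O(R) = -1
(m(3)*23)*O(N(5)) = (3*23)*(-1) = 69*(-1) = -69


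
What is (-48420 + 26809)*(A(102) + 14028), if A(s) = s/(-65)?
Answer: -19703137698/65 ≈ -3.0312e+8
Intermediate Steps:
A(s) = -s/65 (A(s) = s*(-1/65) = -s/65)
(-48420 + 26809)*(A(102) + 14028) = (-48420 + 26809)*(-1/65*102 + 14028) = -21611*(-102/65 + 14028) = -21611*911718/65 = -19703137698/65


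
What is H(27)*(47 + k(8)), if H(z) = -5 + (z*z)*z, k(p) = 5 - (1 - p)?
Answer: 1161002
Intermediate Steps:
k(p) = 4 + p (k(p) = 5 + (-1 + p) = 4 + p)
H(z) = -5 + z³ (H(z) = -5 + z²*z = -5 + z³)
H(27)*(47 + k(8)) = (-5 + 27³)*(47 + (4 + 8)) = (-5 + 19683)*(47 + 12) = 19678*59 = 1161002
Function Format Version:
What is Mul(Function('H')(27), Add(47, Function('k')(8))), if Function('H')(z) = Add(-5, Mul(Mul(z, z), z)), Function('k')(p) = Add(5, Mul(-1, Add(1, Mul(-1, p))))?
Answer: 1161002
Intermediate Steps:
Function('k')(p) = Add(4, p) (Function('k')(p) = Add(5, Add(-1, p)) = Add(4, p))
Function('H')(z) = Add(-5, Pow(z, 3)) (Function('H')(z) = Add(-5, Mul(Pow(z, 2), z)) = Add(-5, Pow(z, 3)))
Mul(Function('H')(27), Add(47, Function('k')(8))) = Mul(Add(-5, Pow(27, 3)), Add(47, Add(4, 8))) = Mul(Add(-5, 19683), Add(47, 12)) = Mul(19678, 59) = 1161002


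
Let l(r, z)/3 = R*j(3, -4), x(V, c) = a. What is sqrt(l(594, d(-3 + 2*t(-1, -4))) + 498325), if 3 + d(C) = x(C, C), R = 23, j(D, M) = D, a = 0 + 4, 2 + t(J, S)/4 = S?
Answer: 2*sqrt(124633) ≈ 706.07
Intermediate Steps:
t(J, S) = -8 + 4*S
a = 4
x(V, c) = 4
d(C) = 1 (d(C) = -3 + 4 = 1)
l(r, z) = 207 (l(r, z) = 3*(23*3) = 3*69 = 207)
sqrt(l(594, d(-3 + 2*t(-1, -4))) + 498325) = sqrt(207 + 498325) = sqrt(498532) = 2*sqrt(124633)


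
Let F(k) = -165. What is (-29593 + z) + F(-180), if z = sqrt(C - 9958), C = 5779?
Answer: -29758 + I*sqrt(4179) ≈ -29758.0 + 64.645*I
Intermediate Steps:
z = I*sqrt(4179) (z = sqrt(5779 - 9958) = sqrt(-4179) = I*sqrt(4179) ≈ 64.645*I)
(-29593 + z) + F(-180) = (-29593 + I*sqrt(4179)) - 165 = -29758 + I*sqrt(4179)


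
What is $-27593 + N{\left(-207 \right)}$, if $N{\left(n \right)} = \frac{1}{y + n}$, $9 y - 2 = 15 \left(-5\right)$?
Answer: $- \frac{53420057}{1936} \approx -27593.0$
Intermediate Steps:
$y = - \frac{73}{9}$ ($y = \frac{2}{9} + \frac{15 \left(-5\right)}{9} = \frac{2}{9} + \frac{1}{9} \left(-75\right) = \frac{2}{9} - \frac{25}{3} = - \frac{73}{9} \approx -8.1111$)
$N{\left(n \right)} = \frac{1}{- \frac{73}{9} + n}$
$-27593 + N{\left(-207 \right)} = -27593 + \frac{9}{-73 + 9 \left(-207\right)} = -27593 + \frac{9}{-73 - 1863} = -27593 + \frac{9}{-1936} = -27593 + 9 \left(- \frac{1}{1936}\right) = -27593 - \frac{9}{1936} = - \frac{53420057}{1936}$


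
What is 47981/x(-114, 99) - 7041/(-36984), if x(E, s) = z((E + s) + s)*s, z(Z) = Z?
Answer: 152756855/25629912 ≈ 5.9601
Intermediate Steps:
x(E, s) = s*(E + 2*s) (x(E, s) = ((E + s) + s)*s = (E + 2*s)*s = s*(E + 2*s))
47981/x(-114, 99) - 7041/(-36984) = 47981/((99*(-114 + 2*99))) - 7041/(-36984) = 47981/((99*(-114 + 198))) - 7041*(-1/36984) = 47981/((99*84)) + 2347/12328 = 47981/8316 + 2347/12328 = 152756855/25629912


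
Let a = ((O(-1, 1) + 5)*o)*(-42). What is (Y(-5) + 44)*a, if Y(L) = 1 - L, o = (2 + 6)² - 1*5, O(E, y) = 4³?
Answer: -8549100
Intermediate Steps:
O(E, y) = 64
o = 59 (o = 8² - 5 = 64 - 5 = 59)
a = -170982 (a = ((64 + 5)*59)*(-42) = (69*59)*(-42) = 4071*(-42) = -170982)
(Y(-5) + 44)*a = ((1 - 1*(-5)) + 44)*(-170982) = ((1 + 5) + 44)*(-170982) = (6 + 44)*(-170982) = 50*(-170982) = -8549100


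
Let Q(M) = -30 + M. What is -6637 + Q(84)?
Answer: -6583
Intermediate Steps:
-6637 + Q(84) = -6637 + (-30 + 84) = -6637 + 54 = -6583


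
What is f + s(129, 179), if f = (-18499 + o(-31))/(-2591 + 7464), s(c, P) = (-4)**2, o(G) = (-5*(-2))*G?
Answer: 59159/4873 ≈ 12.140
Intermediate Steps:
o(G) = 10*G
s(c, P) = 16
f = -18809/4873 (f = (-18499 + 10*(-31))/(-2591 + 7464) = (-18499 - 310)/4873 = -18809*1/4873 = -18809/4873 ≈ -3.8598)
f + s(129, 179) = -18809/4873 + 16 = 59159/4873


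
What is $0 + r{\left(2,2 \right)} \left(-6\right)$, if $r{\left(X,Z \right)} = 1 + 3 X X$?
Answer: $-78$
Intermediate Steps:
$r{\left(X,Z \right)} = 1 + 3 X^{2}$
$0 + r{\left(2,2 \right)} \left(-6\right) = 0 + \left(1 + 3 \cdot 2^{2}\right) \left(-6\right) = 0 + \left(1 + 3 \cdot 4\right) \left(-6\right) = 0 + \left(1 + 12\right) \left(-6\right) = 0 + 13 \left(-6\right) = 0 - 78 = -78$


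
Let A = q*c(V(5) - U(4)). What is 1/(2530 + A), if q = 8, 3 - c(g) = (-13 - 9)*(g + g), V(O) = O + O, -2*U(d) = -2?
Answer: 1/5722 ≈ 0.00017476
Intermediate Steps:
U(d) = 1 (U(d) = -1/2*(-2) = 1)
V(O) = 2*O
c(g) = 3 + 44*g (c(g) = 3 - (-13 - 9)*(g + g) = 3 - (-22)*2*g = 3 - (-44)*g = 3 + 44*g)
A = 3192 (A = 8*(3 + 44*(2*5 - 1*1)) = 8*(3 + 44*(10 - 1)) = 8*(3 + 44*9) = 8*(3 + 396) = 8*399 = 3192)
1/(2530 + A) = 1/(2530 + 3192) = 1/5722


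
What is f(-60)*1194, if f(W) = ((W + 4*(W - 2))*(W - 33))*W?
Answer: -2052056160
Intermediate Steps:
f(W) = W*(-33 + W)*(-8 + 5*W) (f(W) = ((W + 4*(-2 + W))*(-33 + W))*W = ((W + (-8 + 4*W))*(-33 + W))*W = ((-8 + 5*W)*(-33 + W))*W = ((-33 + W)*(-8 + 5*W))*W = W*(-33 + W)*(-8 + 5*W))
f(-60)*1194 = -60*(264 - 173*(-60) + 5*(-60)²)*1194 = -60*(264 + 10380 + 5*3600)*1194 = -60*(264 + 10380 + 18000)*1194 = -60*28644*1194 = -1718640*1194 = -2052056160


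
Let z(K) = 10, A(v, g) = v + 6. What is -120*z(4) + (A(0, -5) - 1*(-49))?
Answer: -1145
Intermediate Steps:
A(v, g) = 6 + v
-120*z(4) + (A(0, -5) - 1*(-49)) = -120*10 + ((6 + 0) - 1*(-49)) = -1200 + (6 + 49) = -1200 + 55 = -1145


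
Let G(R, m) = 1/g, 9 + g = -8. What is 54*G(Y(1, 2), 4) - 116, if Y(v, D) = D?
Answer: -2026/17 ≈ -119.18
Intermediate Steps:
g = -17 (g = -9 - 8 = -17)
G(R, m) = -1/17 (G(R, m) = 1/(-17) = -1/17)
54*G(Y(1, 2), 4) - 116 = 54*(-1/17) - 116 = -54/17 - 116 = -2026/17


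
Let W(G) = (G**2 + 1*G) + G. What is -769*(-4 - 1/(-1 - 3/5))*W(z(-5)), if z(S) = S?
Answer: 311445/8 ≈ 38931.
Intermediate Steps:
W(G) = G**2 + 2*G (W(G) = (G**2 + G) + G = (G + G**2) + G = G**2 + 2*G)
-769*(-4 - 1/(-1 - 3/5))*W(z(-5)) = -769*(-4 - 1/(-1 - 3/5))*(-5*(2 - 5)) = -769*(-4 - 1/(-1 - 3*1/5))*(-5*(-3)) = -769*(-4 - 1/(-1 - 3/5))*15 = -769*(-4 - 1/(-8/5))*15 = -769*(-4 - 1*(-5/8))*15 = -769*(-4 + 5/8)*15 = -(-20763)*15/8 = -769*(-405/8) = 311445/8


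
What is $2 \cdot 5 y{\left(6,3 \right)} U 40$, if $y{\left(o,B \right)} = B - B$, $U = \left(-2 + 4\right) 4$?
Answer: $0$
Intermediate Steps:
$U = 8$ ($U = 2 \cdot 4 = 8$)
$y{\left(o,B \right)} = 0$
$2 \cdot 5 y{\left(6,3 \right)} U 40 = 2 \cdot 5 \cdot 0 \cdot 8 \cdot 40 = 10 \cdot 0 \cdot 8 \cdot 40 = 0 \cdot 8 \cdot 40 = 0 \cdot 40 = 0$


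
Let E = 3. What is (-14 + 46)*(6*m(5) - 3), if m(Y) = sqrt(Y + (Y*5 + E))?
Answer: -96 + 192*sqrt(33) ≈ 1007.0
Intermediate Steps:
m(Y) = sqrt(3 + 6*Y) (m(Y) = sqrt(Y + (Y*5 + 3)) = sqrt(Y + (5*Y + 3)) = sqrt(Y + (3 + 5*Y)) = sqrt(3 + 6*Y))
(-14 + 46)*(6*m(5) - 3) = (-14 + 46)*(6*sqrt(3 + 6*5) - 3) = 32*(6*sqrt(3 + 30) - 3) = 32*(6*sqrt(33) - 3) = 32*(-3 + 6*sqrt(33)) = -96 + 192*sqrt(33)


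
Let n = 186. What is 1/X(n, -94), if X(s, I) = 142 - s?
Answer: -1/44 ≈ -0.022727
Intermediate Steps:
1/X(n, -94) = 1/(142 - 1*186) = 1/(142 - 186) = 1/(-44) = -1/44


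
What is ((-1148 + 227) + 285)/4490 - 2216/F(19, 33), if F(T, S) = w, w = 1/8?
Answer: -39799678/2245 ≈ -17728.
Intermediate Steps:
w = 1/8 ≈ 0.12500
F(T, S) = 1/8
((-1148 + 227) + 285)/4490 - 2216/F(19, 33) = ((-1148 + 227) + 285)/4490 - 2216/1/8 = (-921 + 285)*(1/4490) - 2216*8 = -636*1/4490 - 17728 = -318/2245 - 17728 = -39799678/2245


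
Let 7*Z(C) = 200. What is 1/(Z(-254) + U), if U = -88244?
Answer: -7/617508 ≈ -1.1336e-5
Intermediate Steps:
Z(C) = 200/7 (Z(C) = (1/7)*200 = 200/7)
1/(Z(-254) + U) = 1/(200/7 - 88244) = 1/(-617508/7) = -7/617508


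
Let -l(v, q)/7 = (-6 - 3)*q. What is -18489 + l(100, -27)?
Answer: -20190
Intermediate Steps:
l(v, q) = 63*q (l(v, q) = -7*(-6 - 3)*q = -(-63)*q = 63*q)
-18489 + l(100, -27) = -18489 + 63*(-27) = -18489 - 1701 = -20190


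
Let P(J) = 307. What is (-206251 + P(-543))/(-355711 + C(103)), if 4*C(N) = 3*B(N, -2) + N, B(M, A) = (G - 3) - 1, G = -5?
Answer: 17162/29641 ≈ 0.57900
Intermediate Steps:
B(M, A) = -9 (B(M, A) = (-5 - 3) - 1 = -8 - 1 = -9)
C(N) = -27/4 + N/4 (C(N) = (3*(-9) + N)/4 = (-27 + N)/4 = -27/4 + N/4)
(-206251 + P(-543))/(-355711 + C(103)) = (-206251 + 307)/(-355711 + (-27/4 + (¼)*103)) = -205944/(-355711 + (-27/4 + 103/4)) = -205944/(-355711 + 19) = -205944/(-355692) = -205944*(-1/355692) = 17162/29641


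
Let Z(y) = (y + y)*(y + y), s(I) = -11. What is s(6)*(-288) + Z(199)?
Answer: 161572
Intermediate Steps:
Z(y) = 4*y² (Z(y) = (2*y)*(2*y) = 4*y²)
s(6)*(-288) + Z(199) = -11*(-288) + 4*199² = 3168 + 4*39601 = 3168 + 158404 = 161572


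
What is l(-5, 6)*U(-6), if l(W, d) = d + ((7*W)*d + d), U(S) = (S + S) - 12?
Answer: 4752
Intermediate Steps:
U(S) = -12 + 2*S (U(S) = 2*S - 12 = -12 + 2*S)
l(W, d) = 2*d + 7*W*d (l(W, d) = d + (7*W*d + d) = d + (d + 7*W*d) = 2*d + 7*W*d)
l(-5, 6)*U(-6) = (6*(2 + 7*(-5)))*(-12 + 2*(-6)) = (6*(2 - 35))*(-12 - 12) = (6*(-33))*(-24) = -198*(-24) = 4752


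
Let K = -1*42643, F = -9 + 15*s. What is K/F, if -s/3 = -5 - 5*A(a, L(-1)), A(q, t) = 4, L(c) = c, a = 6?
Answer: -42643/1116 ≈ -38.211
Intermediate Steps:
s = 75 (s = -3*(-5 - 5*4) = -3*(-5 - 20) = -3*(-25) = 75)
F = 1116 (F = -9 + 15*75 = -9 + 1125 = 1116)
K = -42643
K/F = -42643/1116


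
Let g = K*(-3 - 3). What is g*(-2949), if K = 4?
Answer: 70776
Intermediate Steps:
g = -24 (g = 4*(-3 - 3) = 4*(-6) = -24)
g*(-2949) = -24*(-2949) = 70776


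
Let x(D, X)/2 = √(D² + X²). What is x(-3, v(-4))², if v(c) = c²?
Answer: 1060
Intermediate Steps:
x(D, X) = 2*√(D² + X²)
x(-3, v(-4))² = (2*√((-3)² + ((-4)²)²))² = (2*√(9 + 16²))² = (2*√(9 + 256))² = (2*√265)² = 1060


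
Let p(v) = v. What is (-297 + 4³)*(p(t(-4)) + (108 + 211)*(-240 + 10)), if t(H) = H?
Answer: 17096142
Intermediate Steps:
(-297 + 4³)*(p(t(-4)) + (108 + 211)*(-240 + 10)) = (-297 + 4³)*(-4 + (108 + 211)*(-240 + 10)) = (-297 + 64)*(-4 + 319*(-230)) = -233*(-4 - 73370) = -233*(-73374) = 17096142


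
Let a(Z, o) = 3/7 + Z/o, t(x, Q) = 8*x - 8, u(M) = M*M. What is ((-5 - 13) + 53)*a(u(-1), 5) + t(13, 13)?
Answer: 118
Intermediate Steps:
u(M) = M**2
t(x, Q) = -8 + 8*x
a(Z, o) = 3/7 + Z/o (a(Z, o) = 3*(1/7) + Z/o = 3/7 + Z/o)
((-5 - 13) + 53)*a(u(-1), 5) + t(13, 13) = ((-5 - 13) + 53)*(3/7 + (-1)**2/5) + (-8 + 8*13) = (-18 + 53)*(3/7 + 1*(1/5)) + (-8 + 104) = 35*(3/7 + 1/5) + 96 = 35*(22/35) + 96 = 22 + 96 = 118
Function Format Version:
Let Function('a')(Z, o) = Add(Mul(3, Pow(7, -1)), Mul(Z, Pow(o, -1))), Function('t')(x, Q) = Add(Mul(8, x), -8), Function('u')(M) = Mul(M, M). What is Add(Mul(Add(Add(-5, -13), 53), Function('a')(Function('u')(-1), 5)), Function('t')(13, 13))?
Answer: 118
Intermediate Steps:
Function('u')(M) = Pow(M, 2)
Function('t')(x, Q) = Add(-8, Mul(8, x))
Function('a')(Z, o) = Add(Rational(3, 7), Mul(Z, Pow(o, -1))) (Function('a')(Z, o) = Add(Mul(3, Rational(1, 7)), Mul(Z, Pow(o, -1))) = Add(Rational(3, 7), Mul(Z, Pow(o, -1))))
Add(Mul(Add(Add(-5, -13), 53), Function('a')(Function('u')(-1), 5)), Function('t')(13, 13)) = Add(Mul(Add(Add(-5, -13), 53), Add(Rational(3, 7), Mul(Pow(-1, 2), Pow(5, -1)))), Add(-8, Mul(8, 13))) = Add(Mul(Add(-18, 53), Add(Rational(3, 7), Mul(1, Rational(1, 5)))), Add(-8, 104)) = Add(Mul(35, Add(Rational(3, 7), Rational(1, 5))), 96) = Add(Mul(35, Rational(22, 35)), 96) = Add(22, 96) = 118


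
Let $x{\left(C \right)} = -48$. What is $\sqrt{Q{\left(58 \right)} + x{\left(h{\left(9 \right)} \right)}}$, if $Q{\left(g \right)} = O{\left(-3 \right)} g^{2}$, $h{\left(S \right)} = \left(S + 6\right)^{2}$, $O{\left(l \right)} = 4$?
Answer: $4 \sqrt{838} \approx 115.79$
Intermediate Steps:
$h{\left(S \right)} = \left(6 + S\right)^{2}$
$Q{\left(g \right)} = 4 g^{2}$
$\sqrt{Q{\left(58 \right)} + x{\left(h{\left(9 \right)} \right)}} = \sqrt{4 \cdot 58^{2} - 48} = \sqrt{4 \cdot 3364 - 48} = \sqrt{13456 - 48} = \sqrt{13408} = 4 \sqrt{838}$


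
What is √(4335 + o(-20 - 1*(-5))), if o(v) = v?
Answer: 12*√30 ≈ 65.727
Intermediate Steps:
√(4335 + o(-20 - 1*(-5))) = √(4335 + (-20 - 1*(-5))) = √(4335 + (-20 + 5)) = √(4335 - 15) = √4320 = 12*√30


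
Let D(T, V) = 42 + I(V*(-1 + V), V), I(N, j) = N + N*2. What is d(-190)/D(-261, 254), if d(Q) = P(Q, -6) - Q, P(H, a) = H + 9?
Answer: 3/64276 ≈ 4.6674e-5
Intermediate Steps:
I(N, j) = 3*N (I(N, j) = N + 2*N = 3*N)
P(H, a) = 9 + H
d(Q) = 9 (d(Q) = (9 + Q) - Q = 9)
D(T, V) = 42 + 3*V*(-1 + V) (D(T, V) = 42 + 3*(V*(-1 + V)) = 42 + 3*V*(-1 + V))
d(-190)/D(-261, 254) = 9/(42 + 3*254*(-1 + 254)) = 9/(42 + 3*254*253) = 9/(42 + 192786) = 9/192828 = 9*(1/192828) = 3/64276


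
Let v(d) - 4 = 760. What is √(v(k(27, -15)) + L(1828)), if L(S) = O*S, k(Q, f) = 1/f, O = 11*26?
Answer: 2*√130893 ≈ 723.58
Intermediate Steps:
O = 286
v(d) = 764 (v(d) = 4 + 760 = 764)
L(S) = 286*S
√(v(k(27, -15)) + L(1828)) = √(764 + 286*1828) = √(764 + 522808) = √523572 = 2*√130893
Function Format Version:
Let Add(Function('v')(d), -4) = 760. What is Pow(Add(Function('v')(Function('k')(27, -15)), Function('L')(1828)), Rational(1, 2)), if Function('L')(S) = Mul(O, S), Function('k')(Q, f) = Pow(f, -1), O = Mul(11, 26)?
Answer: Mul(2, Pow(130893, Rational(1, 2))) ≈ 723.58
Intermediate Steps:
O = 286
Function('v')(d) = 764 (Function('v')(d) = Add(4, 760) = 764)
Function('L')(S) = Mul(286, S)
Pow(Add(Function('v')(Function('k')(27, -15)), Function('L')(1828)), Rational(1, 2)) = Pow(Add(764, Mul(286, 1828)), Rational(1, 2)) = Pow(Add(764, 522808), Rational(1, 2)) = Pow(523572, Rational(1, 2)) = Mul(2, Pow(130893, Rational(1, 2)))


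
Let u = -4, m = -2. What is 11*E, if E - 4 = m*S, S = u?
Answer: 132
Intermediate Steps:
S = -4
E = 12 (E = 4 - 2*(-4) = 4 + 8 = 12)
11*E = 11*12 = 132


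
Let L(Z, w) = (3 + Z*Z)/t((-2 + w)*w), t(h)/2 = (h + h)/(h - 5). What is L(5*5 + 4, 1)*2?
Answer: 2532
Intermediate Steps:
t(h) = 4*h/(-5 + h) (t(h) = 2*((h + h)/(h - 5)) = 2*((2*h)/(-5 + h)) = 2*(2*h/(-5 + h)) = 4*h/(-5 + h))
L(Z, w) = (-5 + w*(-2 + w))*(3 + Z**2)/(4*w*(-2 + w)) (L(Z, w) = (3 + Z*Z)/((4*((-2 + w)*w)/(-5 + (-2 + w)*w))) = (3 + Z**2)/((4*(w*(-2 + w))/(-5 + w*(-2 + w)))) = (3 + Z**2)/((4*w*(-2 + w)/(-5 + w*(-2 + w)))) = (3 + Z**2)*((-5 + w*(-2 + w))/(4*w*(-2 + w))) = (-5 + w*(-2 + w))*(3 + Z**2)/(4*w*(-2 + w)))
L(5*5 + 4, 1)*2 = ((1/4)*(-5 + 1*(-2 + 1))*(3 + (5*5 + 4)**2)/(1*(-2 + 1)))*2 = ((1/4)*1*(-5 + 1*(-1))*(3 + (25 + 4)**2)/(-1))*2 = ((1/4)*1*(-1)*(-5 - 1)*(3 + 29**2))*2 = ((1/4)*1*(-1)*(-6)*(3 + 841))*2 = ((1/4)*1*(-1)*(-6)*844)*2 = 1266*2 = 2532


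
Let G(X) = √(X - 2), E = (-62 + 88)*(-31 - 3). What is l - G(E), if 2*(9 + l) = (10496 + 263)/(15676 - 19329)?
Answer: -76513/7306 - I*√886 ≈ -10.473 - 29.766*I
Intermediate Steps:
E = -884 (E = 26*(-34) = -884)
G(X) = √(-2 + X)
l = -76513/7306 (l = -9 + ((10496 + 263)/(15676 - 19329))/2 = -9 + (10759/(-3653))/2 = -9 + (10759*(-1/3653))/2 = -9 + (½)*(-10759/3653) = -9 - 10759/7306 = -76513/7306 ≈ -10.473)
l - G(E) = -76513/7306 - √(-2 - 884) = -76513/7306 - √(-886) = -76513/7306 - I*√886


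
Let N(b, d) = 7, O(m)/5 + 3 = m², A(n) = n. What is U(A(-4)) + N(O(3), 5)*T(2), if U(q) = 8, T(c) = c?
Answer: 22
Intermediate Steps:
O(m) = -15 + 5*m²
U(A(-4)) + N(O(3), 5)*T(2) = 8 + 7*2 = 8 + 14 = 22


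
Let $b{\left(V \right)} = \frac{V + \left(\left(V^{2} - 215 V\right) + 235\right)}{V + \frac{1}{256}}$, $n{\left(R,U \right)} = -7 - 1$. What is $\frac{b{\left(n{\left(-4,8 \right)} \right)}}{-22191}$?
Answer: $\frac{514816}{45424977} \approx 0.011333$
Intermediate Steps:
$n{\left(R,U \right)} = -8$ ($n{\left(R,U \right)} = -7 - 1 = -8$)
$b{\left(V \right)} = \frac{235 + V^{2} - 214 V}{\frac{1}{256} + V}$ ($b{\left(V \right)} = \frac{V + \left(235 + V^{2} - 215 V\right)}{V + \frac{1}{256}} = \frac{235 + V^{2} - 214 V}{\frac{1}{256} + V}$)
$\frac{b{\left(n{\left(-4,8 \right)} \right)}}{-22191} = \frac{256 \frac{1}{1 + 256 \left(-8\right)} \left(235 + \left(-8\right)^{2} - -1712\right)}{-22191} = \frac{256 \left(235 + 64 + 1712\right)}{1 - 2048} \left(- \frac{1}{22191}\right) = 256 \frac{1}{-2047} \cdot 2011 \left(- \frac{1}{22191}\right) = 256 \left(- \frac{1}{2047}\right) 2011 \left(- \frac{1}{22191}\right) = \left(- \frac{514816}{2047}\right) \left(- \frac{1}{22191}\right) = \frac{514816}{45424977}$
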